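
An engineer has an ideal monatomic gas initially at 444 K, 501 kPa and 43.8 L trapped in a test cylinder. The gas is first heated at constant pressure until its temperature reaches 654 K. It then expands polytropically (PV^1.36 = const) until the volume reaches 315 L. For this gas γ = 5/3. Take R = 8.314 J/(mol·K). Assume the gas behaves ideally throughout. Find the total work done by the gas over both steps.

49400 J

n = P₁V₁/(RT₁) = 501×43.8/(8.314×444) = 5.94 mol.
Step 1 — Isobaric: P stays 501 kPa; V/T = const ⇒ T₂ = 654 K, V₂ = 64.5 L.
W = PΔV = 501×(64.5−43.8) kPa·L = 10400 J.
ΔU = nCvΔT = 5.94×12.5×(654−444) = 15600 J.
Q = ΔU + W = nCpΔT = 25900 J.
State after step 1: P = 501 kPa, V = 64.5 L, T = 654 K.
Step 2 — Polytropic n=1.36: T₂ = T₁(V₁/V₂)^(n−1) = 654×(0.205)^0.36 = 370 K; P₂ = P₁(V₁/V₂)^n = 58.0 kPa.
W = (P₁V₁−P₂V₂)/(n−1) = (501×64.5−58.0×315)/0.36 = 39100 J.
ΔU = nCvΔT = 5.94×12.5×(370−654) = -21100 J.
Q = ΔU + W = 18000 J.
Net over both steps: W = 49400 J, Q = 43900 J, ΔU = -5520 J.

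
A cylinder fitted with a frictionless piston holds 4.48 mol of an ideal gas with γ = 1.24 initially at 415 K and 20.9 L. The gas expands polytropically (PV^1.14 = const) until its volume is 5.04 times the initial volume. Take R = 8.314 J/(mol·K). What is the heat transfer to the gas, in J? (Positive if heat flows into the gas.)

P₁ = nRT₁/V₁ = 4.48×8.314×415/20.9 = 740 kPa.
Polytropic n=1.14: T₂ = T₁(V₁/V₂)^(n−1) = 415×(0.198)^0.14 = 331 K; P₂ = P₁(V₁/V₂)^n = 117 kPa.
W = (P₁V₁−P₂V₂)/(n−1) = (740×20.9−117×105)/0.14 = 22400 J.
ΔU = nCvΔT = 4.48×34.6×(331−415) = -13100 J.
Q = ΔU + W = 9320 J.

9320 J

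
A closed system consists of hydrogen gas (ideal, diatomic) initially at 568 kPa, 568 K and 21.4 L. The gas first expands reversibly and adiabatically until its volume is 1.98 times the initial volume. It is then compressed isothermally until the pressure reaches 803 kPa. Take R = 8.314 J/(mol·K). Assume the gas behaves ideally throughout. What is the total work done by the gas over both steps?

-4780 J

n = P₁V₁/(RT₁) = 568×21.4/(8.314×568) = 2.57 mol.
Step 1 — Adiabatic: TV^(γ−1) = const ⇒ T₂ = 568×(0.505)^0.400 = 432 K; PV^γ = const ⇒ P₂ = 218 kPa.
ΔU = nCvΔT = 2.57×20.8×(432−568) = -7270 J.
Q = 0 for an adiabatic process, so W = −ΔU = 7270 J.
State after step 1: P = 218 kPa, V = 42.4 L, T = 432 K.
Step 2 — Isothermal: T stays 432 K; PV = const ⇒ V₂ = 11.5 L, P₂ = 803 kPa.
ΔU = 0 (ideal gas, T constant).
W = nRT ln(V₂/V₁) = 2.57×8.314×432×ln(0.272) = -12000 J.
Q = ΔU + W = -12000 J.
Net over both steps: W = -4780 J, Q = -12000 J, ΔU = -7270 J.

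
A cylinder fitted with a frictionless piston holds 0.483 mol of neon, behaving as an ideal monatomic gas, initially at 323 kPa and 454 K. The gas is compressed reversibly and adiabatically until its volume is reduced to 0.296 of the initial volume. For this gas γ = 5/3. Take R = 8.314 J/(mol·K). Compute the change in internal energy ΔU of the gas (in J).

3420 J

V₁ = nRT₁/P₁ = 0.483×8.314×454/323 = 5.64 L.
Adiabatic: TV^(γ−1) = const ⇒ T₂ = 454×(3.38)^0.667 = 1020 K; PV^γ = const ⇒ P₂ = 2460 kPa.
For an ideal gas ΔU = nCvΔT with Cv = (3/2)R = 12.5 J/(mol·K).
ΔU = 0.483×12.5×(1020−454) = 3420 J.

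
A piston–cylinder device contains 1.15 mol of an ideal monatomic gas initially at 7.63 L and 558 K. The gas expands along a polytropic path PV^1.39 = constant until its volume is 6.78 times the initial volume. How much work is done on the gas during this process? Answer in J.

-7190 J

P₁ = nRT₁/V₁ = 1.15×8.314×558/7.63 = 699 kPa.
Polytropic n=1.39: T₂ = T₁(V₁/V₂)^(n−1) = 558×(0.147)^0.39 = 265 K; P₂ = P₁(V₁/V₂)^n = 48.9 kPa.
W = (P₁V₁−P₂V₂)/(n−1) = (699×7.63−48.9×51.7)/0.39 = 7190 J.
Work done on the gas = −W_by = -7190 J.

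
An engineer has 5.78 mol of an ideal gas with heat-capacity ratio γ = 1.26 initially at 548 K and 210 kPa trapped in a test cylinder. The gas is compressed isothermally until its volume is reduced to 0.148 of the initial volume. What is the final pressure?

V₁ = nRT₁/P₁ = 5.78×8.314×548/210 = 125 L.
Isothermal: T stays 548 K; PV = const ⇒ V₂ = 18.6 L, P₂ = 1420 kPa.

1420 kPa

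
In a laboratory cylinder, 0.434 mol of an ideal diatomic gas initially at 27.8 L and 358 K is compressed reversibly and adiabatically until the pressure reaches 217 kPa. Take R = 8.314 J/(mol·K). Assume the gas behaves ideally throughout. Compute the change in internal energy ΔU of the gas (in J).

1790 J

P₁ = nRT₁/V₁ = 0.434×8.314×358/27.8 = 46.5 kPa.
Adiabatic: T₂/T₁ = (P₂/P₁)^((γ−1)/γ) ⇒ T₂ = 358×(4.67)^0.286 = 556 K; V₂ = 9.25 L.
For an ideal gas ΔU = nCvΔT with Cv = (5/2)R = 20.8 J/(mol·K).
ΔU = 0.434×20.8×(556−358) = 1790 J.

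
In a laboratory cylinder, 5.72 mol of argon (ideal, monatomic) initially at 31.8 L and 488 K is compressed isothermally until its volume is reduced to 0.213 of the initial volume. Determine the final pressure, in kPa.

3430 kPa

P₁ = nRT₁/V₁ = 5.72×8.314×488/31.8 = 730 kPa.
Isothermal: T stays 488 K; PV = const ⇒ V₂ = 6.77 L, P₂ = 3430 kPa.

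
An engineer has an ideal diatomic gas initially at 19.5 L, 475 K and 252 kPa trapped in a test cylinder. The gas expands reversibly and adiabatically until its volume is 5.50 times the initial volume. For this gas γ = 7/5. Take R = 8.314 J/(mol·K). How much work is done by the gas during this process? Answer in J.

n = P₁V₁/(RT₁) = 252×19.5/(8.314×475) = 1.24 mol.
Adiabatic: TV^(γ−1) = const ⇒ T₂ = 475×(0.182)^0.400 = 240 K; PV^γ = const ⇒ P₂ = 23.2 kPa.
ΔU = nCvΔT = 1.24×20.8×(240−475) = -6070 J.
Q = 0 for an adiabatic process, so W = −ΔU = 6070 J.

6070 J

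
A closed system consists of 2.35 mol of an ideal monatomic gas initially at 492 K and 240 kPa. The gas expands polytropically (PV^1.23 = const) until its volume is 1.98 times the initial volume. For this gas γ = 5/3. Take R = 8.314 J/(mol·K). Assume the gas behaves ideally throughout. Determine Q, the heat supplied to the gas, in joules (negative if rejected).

3980 J

V₁ = nRT₁/P₁ = 2.35×8.314×492/240 = 40.1 L.
Polytropic n=1.23: T₂ = T₁(V₁/V₂)^(n−1) = 492×(0.505)^0.23 = 420 K; P₂ = P₁(V₁/V₂)^n = 104 kPa.
W = (P₁V₁−P₂V₂)/(n−1) = (240×40.1−104×79.3)/0.23 = 6080 J.
ΔU = nCvΔT = 2.35×12.5×(420−492) = -2100 J.
Q = ΔU + W = 3980 J.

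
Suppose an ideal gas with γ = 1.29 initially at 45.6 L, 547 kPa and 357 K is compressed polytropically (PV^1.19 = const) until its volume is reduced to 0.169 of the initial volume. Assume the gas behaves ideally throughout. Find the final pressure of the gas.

Polytropic n=1.19: T₂ = T₁(V₁/V₂)^(n−1) = 357×(5.92)^0.19 = 500 K; P₂ = P₁(V₁/V₂)^n = 4540 kPa.

4540 kPa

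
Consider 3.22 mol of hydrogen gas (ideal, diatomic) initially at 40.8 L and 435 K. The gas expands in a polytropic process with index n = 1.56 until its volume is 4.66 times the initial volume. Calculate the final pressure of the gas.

25.9 kPa

P₁ = nRT₁/V₁ = 3.22×8.314×435/40.8 = 285 kPa.
Polytropic n=1.56: T₂ = T₁(V₁/V₂)^(n−1) = 435×(0.215)^0.56 = 184 K; P₂ = P₁(V₁/V₂)^n = 25.9 kPa.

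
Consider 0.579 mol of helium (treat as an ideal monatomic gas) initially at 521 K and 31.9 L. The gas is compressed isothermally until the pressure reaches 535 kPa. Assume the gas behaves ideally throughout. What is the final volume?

P₁ = nRT₁/V₁ = 0.579×8.314×521/31.9 = 78.6 kPa.
Isothermal: T stays 521 K; PV = const ⇒ V₂ = 4.69 L, P₂ = 535 kPa.

4.69 L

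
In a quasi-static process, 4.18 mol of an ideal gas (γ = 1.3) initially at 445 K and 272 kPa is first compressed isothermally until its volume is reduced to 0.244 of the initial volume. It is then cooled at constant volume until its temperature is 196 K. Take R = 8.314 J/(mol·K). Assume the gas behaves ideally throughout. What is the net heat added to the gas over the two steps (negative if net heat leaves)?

-50700 J

V₁ = nRT₁/P₁ = 4.18×8.314×445/272 = 56.9 L.
Step 1 — Isothermal: T stays 445 K; PV = const ⇒ V₂ = 13.9 L, P₂ = 1110 kPa.
ΔU = 0 (ideal gas, T constant).
W = nRT ln(V₂/V₁) = 4.18×8.314×445×ln(0.244) = -21800 J.
Q = ΔU + W = -21800 J.
State after step 1: P = 1110 kPa, V = 13.9 L, T = 445 K.
Step 2 — Isochoric: V stays 13.9 L; P/T = const ⇒ T₂ = 196 K, P₂ = 491 kPa.
W = 0 (no volume change).
ΔU = nCvΔT = 4.18×27.7×(196−445) = -28800 J.
Q = ΔU = -28800 J.
Net over both steps: W = -21800 J, Q = -50700 J, ΔU = -28800 J.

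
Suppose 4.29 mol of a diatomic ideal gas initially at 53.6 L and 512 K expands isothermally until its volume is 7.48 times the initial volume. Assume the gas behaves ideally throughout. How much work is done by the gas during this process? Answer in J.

36700 J

P₁ = nRT₁/V₁ = 4.29×8.314×512/53.6 = 341 kPa.
Isothermal: T stays 512 K; PV = const ⇒ V₂ = 401 L, P₂ = 45.5 kPa.
W = nRT ln(V₂/V₁) = 4.29×8.314×512×ln(7.48) = 36700 J.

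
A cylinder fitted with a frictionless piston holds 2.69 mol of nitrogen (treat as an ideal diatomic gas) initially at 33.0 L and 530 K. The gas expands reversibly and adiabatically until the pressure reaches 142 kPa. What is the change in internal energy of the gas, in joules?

-6900 J

P₁ = nRT₁/V₁ = 2.69×8.314×530/33.0 = 359 kPa.
Adiabatic: T₂/T₁ = (P₂/P₁)^((γ−1)/γ) ⇒ T₂ = 530×(0.395)^0.286 = 407 K; V₂ = 64.0 L.
For an ideal gas ΔU = nCvΔT with Cv = (5/2)R = 20.8 J/(mol·K).
ΔU = 2.69×20.8×(407−530) = -6900 J.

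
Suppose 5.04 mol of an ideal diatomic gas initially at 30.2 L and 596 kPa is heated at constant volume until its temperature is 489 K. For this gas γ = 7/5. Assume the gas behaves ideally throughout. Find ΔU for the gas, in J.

6230 J

T₁ = P₁V₁/(nR) = 596×30.2/(5.04×8.314) = 430 K.
Isochoric: V stays 30.2 L; P/T = const ⇒ T₂ = 489 K, P₂ = 678 kPa.
For an ideal gas ΔU = nCvΔT with Cv = (5/2)R = 20.8 J/(mol·K).
ΔU = 5.04×20.8×(489−430) = 6230 J.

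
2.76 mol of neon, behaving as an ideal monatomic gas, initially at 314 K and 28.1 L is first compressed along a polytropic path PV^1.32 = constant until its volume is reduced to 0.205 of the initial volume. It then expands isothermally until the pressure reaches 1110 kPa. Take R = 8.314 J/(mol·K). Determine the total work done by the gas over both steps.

-7380 J

P₁ = nRT₁/V₁ = 2.76×8.314×314/28.1 = 256 kPa.
Step 1 — Polytropic n=1.32: T₂ = T₁(V₁/V₂)^(n−1) = 314×(4.88)^0.32 = 521 K; P₂ = P₁(V₁/V₂)^n = 2080 kPa.
W = (P₁V₁−P₂V₂)/(n−1) = (256×28.1−2080×5.76)/0.32 = -14900 J.
ΔU = nCvΔT = 2.76×12.5×(521−314) = 7140 J.
Q = ΔU + W = -7730 J.
State after step 1: P = 2080 kPa, V = 5.76 L, T = 521 K.
Step 2 — Isothermal: T stays 521 K; PV = const ⇒ V₂ = 10.8 L, P₂ = 1110 kPa.
ΔU = 0 (ideal gas, T constant).
W = nRT ln(V₂/V₁) = 2.76×8.314×521×ln(1.87) = 7500 J.
Q = ΔU + W = 7500 J.
Net over both steps: W = -7380 J, Q = -237 J, ΔU = 7140 J.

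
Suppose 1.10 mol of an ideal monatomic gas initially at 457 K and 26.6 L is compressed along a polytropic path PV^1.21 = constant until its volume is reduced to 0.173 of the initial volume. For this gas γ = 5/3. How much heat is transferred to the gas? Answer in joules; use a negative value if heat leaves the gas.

P₁ = nRT₁/V₁ = 1.10×8.314×457/26.6 = 157 kPa.
Polytropic n=1.21: T₂ = T₁(V₁/V₂)^(n−1) = 457×(5.78)^0.21 = 661 K; P₂ = P₁(V₁/V₂)^n = 1310 kPa.
W = (P₁V₁−P₂V₂)/(n−1) = (157×26.6−1310×4.60)/0.21 = -8870 J.
ΔU = nCvΔT = 1.10×12.5×(661−457) = 2790 J.
Q = ΔU + W = -6070 J.

-6070 J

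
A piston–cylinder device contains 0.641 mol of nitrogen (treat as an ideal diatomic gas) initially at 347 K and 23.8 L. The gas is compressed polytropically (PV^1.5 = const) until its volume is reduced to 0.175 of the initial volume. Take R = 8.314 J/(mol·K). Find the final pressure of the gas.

P₁ = nRT₁/V₁ = 0.641×8.314×347/23.8 = 77.7 kPa.
Polytropic n=1.5: T₂ = T₁(V₁/V₂)^(n−1) = 347×(5.71)^0.50 = 829 K; P₂ = P₁(V₁/V₂)^n = 1060 kPa.

1060 kPa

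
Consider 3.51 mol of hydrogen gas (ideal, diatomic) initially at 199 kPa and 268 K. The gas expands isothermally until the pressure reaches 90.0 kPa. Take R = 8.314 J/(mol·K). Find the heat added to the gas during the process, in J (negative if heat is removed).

6210 J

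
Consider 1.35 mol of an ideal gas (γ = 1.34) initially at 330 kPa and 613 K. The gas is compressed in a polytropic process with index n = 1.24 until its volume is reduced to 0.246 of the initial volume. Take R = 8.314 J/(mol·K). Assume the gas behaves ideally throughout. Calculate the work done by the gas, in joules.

-11500 J

V₁ = nRT₁/P₁ = 1.35×8.314×613/330 = 20.8 L.
Polytropic n=1.24: T₂ = T₁(V₁/V₂)^(n−1) = 613×(4.07)^0.24 = 858 K; P₂ = P₁(V₁/V₂)^n = 1880 kPa.
W = (P₁V₁−P₂V₂)/(n−1) = (330×20.8−1880×5.13)/0.24 = -11500 J.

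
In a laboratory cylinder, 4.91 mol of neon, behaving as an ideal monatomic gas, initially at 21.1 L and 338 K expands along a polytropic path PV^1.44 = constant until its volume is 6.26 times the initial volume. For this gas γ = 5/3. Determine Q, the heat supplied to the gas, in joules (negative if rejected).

5900 J

P₁ = nRT₁/V₁ = 4.91×8.314×338/21.1 = 654 kPa.
Polytropic n=1.44: T₂ = T₁(V₁/V₂)^(n−1) = 338×(0.160)^0.44 = 151 K; P₂ = P₁(V₁/V₂)^n = 46.6 kPa.
W = (P₁V₁−P₂V₂)/(n−1) = (654×21.1−46.6×132)/0.44 = 17400 J.
ΔU = nCvΔT = 4.91×12.5×(151−338) = -11500 J.
Q = ΔU + W = 5900 J.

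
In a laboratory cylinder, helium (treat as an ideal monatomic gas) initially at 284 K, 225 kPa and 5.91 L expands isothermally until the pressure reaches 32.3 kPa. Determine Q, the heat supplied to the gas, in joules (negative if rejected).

2580 J

n = P₁V₁/(RT₁) = 225×5.91/(8.314×284) = 0.563 mol.
Isothermal: T stays 284 K; PV = const ⇒ V₂ = 41.2 L, P₂ = 32.3 kPa.
ΔU = 0 (ideal gas, T constant).
W = nRT ln(V₂/V₁) = 0.563×8.314×284×ln(6.97) = 2580 J.
Q = ΔU + W = 2580 J.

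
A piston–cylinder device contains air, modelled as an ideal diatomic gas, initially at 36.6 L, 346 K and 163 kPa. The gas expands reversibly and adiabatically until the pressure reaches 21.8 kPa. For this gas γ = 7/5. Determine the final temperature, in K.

Adiabatic: T₂/T₁ = (P₂/P₁)^((γ−1)/γ) ⇒ T₂ = 346×(0.134)^0.286 = 195 K; V₂ = 154 L.

195 K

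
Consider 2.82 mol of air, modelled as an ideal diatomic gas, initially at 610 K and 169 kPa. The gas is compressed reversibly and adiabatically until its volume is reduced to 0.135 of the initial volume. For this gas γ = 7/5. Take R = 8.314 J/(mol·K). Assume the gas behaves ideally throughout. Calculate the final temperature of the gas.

1360 K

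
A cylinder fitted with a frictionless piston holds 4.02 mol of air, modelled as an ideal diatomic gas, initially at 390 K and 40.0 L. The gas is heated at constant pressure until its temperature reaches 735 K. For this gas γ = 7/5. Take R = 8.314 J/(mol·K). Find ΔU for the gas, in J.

28800 J

P₁ = nRT₁/V₁ = 4.02×8.314×390/40.0 = 326 kPa.
Isobaric: P stays 326 kPa; V/T = const ⇒ T₂ = 735 K, V₂ = 75.4 L.
For an ideal gas ΔU = nCvΔT with Cv = (5/2)R = 20.8 J/(mol·K).
ΔU = 4.02×20.8×(735−390) = 28800 J.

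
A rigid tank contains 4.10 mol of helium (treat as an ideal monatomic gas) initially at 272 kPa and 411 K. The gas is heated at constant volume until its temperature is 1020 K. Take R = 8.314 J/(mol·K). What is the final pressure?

675 kPa

V₁ = nRT₁/P₁ = 4.10×8.314×411/272 = 51.5 L.
Isochoric: V stays 51.5 L; P/T = const ⇒ T₂ = 1020 K, P₂ = 675 kPa.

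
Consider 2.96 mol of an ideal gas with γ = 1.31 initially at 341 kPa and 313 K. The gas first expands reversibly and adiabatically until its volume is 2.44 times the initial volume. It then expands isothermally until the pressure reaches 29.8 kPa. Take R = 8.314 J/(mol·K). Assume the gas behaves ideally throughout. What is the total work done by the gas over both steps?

13400 J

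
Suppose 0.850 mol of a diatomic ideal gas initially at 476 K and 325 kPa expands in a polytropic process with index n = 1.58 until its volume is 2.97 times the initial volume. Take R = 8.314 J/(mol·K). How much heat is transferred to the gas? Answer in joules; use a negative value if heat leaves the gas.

V₁ = nRT₁/P₁ = 0.850×8.314×476/325 = 10.4 L.
Polytropic n=1.58: T₂ = T₁(V₁/V₂)^(n−1) = 476×(0.337)^0.58 = 253 K; P₂ = P₁(V₁/V₂)^n = 58.2 kPa.
W = (P₁V₁−P₂V₂)/(n−1) = (325×10.4−58.2×30.7)/0.58 = 2720 J.
ΔU = nCvΔT = 0.850×20.8×(253−476) = -3940 J.
Q = ΔU + W = -1220 J.

-1220 J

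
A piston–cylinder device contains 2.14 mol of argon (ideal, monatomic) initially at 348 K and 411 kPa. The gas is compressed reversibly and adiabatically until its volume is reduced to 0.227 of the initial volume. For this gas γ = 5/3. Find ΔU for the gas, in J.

15700 J

V₁ = nRT₁/P₁ = 2.14×8.314×348/411 = 15.1 L.
Adiabatic: TV^(γ−1) = const ⇒ T₂ = 348×(4.41)^0.667 = 935 K; PV^γ = const ⇒ P₂ = 4870 kPa.
For an ideal gas ΔU = nCvΔT with Cv = (3/2)R = 12.5 J/(mol·K).
ΔU = 2.14×12.5×(935−348) = 15700 J.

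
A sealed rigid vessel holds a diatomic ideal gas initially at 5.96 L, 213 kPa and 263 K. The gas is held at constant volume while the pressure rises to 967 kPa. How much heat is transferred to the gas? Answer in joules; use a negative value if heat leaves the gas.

11200 J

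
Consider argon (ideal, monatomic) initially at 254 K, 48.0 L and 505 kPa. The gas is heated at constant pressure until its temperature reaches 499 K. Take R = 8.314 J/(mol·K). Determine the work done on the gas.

-23400 J

n = P₁V₁/(RT₁) = 505×48.0/(8.314×254) = 11.5 mol.
Isobaric: P stays 505 kPa; V/T = const ⇒ T₂ = 499 K, V₂ = 94.3 L.
W = PΔV = 505×(94.3−48.0) kPa·L = 23400 J.
Work done on the gas = −W_by = -23400 J.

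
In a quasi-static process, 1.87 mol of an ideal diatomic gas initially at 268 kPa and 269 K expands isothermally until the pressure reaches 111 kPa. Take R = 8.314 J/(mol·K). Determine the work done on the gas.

-3690 J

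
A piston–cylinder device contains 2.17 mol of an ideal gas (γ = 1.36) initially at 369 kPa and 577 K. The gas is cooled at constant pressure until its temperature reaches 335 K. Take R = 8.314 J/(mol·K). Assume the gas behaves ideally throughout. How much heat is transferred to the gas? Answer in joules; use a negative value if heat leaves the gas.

-16500 J

V₁ = nRT₁/P₁ = 2.17×8.314×577/369 = 28.2 L.
Isobaric: P stays 369 kPa; V/T = const ⇒ T₂ = 335 K, V₂ = 16.4 L.
W = PΔV = 369×(16.4−28.2) kPa·L = -4370 J.
ΔU = nCvΔT = 2.17×23.1×(335−577) = -12100 J.
Q = ΔU + W = nCpΔT = -16500 J.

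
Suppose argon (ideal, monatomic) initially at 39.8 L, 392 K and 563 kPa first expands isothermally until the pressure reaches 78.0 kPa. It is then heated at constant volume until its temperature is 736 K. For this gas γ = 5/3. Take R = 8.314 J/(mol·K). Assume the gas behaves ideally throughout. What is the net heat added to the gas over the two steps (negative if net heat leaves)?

73800 J

n = P₁V₁/(RT₁) = 563×39.8/(8.314×392) = 6.88 mol.
Step 1 — Isothermal: T stays 392 K; PV = const ⇒ V₂ = 287 L, P₂ = 78.0 kPa.
ΔU = 0 (ideal gas, T constant).
W = nRT ln(V₂/V₁) = 6.88×8.314×392×ln(7.22) = 44300 J.
Q = ΔU + W = 44300 J.
State after step 1: P = 78.0 kPa, V = 287 L, T = 392 K.
Step 2 — Isochoric: V stays 287 L; P/T = const ⇒ T₂ = 736 K, P₂ = 146 kPa.
W = 0 (no volume change).
ΔU = nCvΔT = 6.88×12.5×(736−392) = 29500 J.
Q = ΔU = 29500 J.
Net over both steps: W = 44300 J, Q = 73800 J, ΔU = 29500 J.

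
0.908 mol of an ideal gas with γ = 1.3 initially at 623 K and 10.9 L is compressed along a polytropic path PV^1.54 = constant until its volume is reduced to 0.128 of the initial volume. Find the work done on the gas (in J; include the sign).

17700 J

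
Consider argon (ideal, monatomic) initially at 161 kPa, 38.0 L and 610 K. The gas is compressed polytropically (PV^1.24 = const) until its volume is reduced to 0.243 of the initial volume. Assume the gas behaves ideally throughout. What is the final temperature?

857 K

Polytropic n=1.24: T₂ = T₁(V₁/V₂)^(n−1) = 610×(4.12)^0.24 = 857 K; P₂ = P₁(V₁/V₂)^n = 930 kPa.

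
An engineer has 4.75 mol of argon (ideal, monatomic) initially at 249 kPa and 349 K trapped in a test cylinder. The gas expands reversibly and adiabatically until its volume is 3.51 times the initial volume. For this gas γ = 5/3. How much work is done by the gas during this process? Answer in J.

11700 J

V₁ = nRT₁/P₁ = 4.75×8.314×349/249 = 55.4 L.
Adiabatic: TV^(γ−1) = const ⇒ T₂ = 349×(0.285)^0.667 = 151 K; PV^γ = const ⇒ P₂ = 30.7 kPa.
ΔU = nCvΔT = 4.75×12.5×(151−349) = -11700 J.
Q = 0 for an adiabatic process, so W = −ΔU = 11700 J.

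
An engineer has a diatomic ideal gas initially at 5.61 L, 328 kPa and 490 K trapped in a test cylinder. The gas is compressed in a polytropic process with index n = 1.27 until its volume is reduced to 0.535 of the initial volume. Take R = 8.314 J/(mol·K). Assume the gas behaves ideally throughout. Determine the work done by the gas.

-1250 J

n = P₁V₁/(RT₁) = 328×5.61/(8.314×490) = 0.452 mol.
Polytropic n=1.27: T₂ = T₁(V₁/V₂)^(n−1) = 490×(1.87)^0.27 = 580 K; P₂ = P₁(V₁/V₂)^n = 726 kPa.
W = (P₁V₁−P₂V₂)/(n−1) = (328×5.61−726×3.00)/0.27 = -1250 J.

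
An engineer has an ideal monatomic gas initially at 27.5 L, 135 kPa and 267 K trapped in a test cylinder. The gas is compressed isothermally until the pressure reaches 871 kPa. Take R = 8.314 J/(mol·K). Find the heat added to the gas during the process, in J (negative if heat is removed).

n = P₁V₁/(RT₁) = 135×27.5/(8.314×267) = 1.67 mol.
Isothermal: T stays 267 K; PV = const ⇒ V₂ = 4.26 L, P₂ = 871 kPa.
ΔU = 0 (ideal gas, T constant).
W = nRT ln(V₂/V₁) = 1.67×8.314×267×ln(0.155) = -6920 J.
Q = ΔU + W = -6920 J.

-6920 J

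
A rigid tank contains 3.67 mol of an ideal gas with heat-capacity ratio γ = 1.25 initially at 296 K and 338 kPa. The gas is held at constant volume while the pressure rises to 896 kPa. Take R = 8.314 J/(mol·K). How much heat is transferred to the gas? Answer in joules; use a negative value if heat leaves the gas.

59600 J

V₁ = nRT₁/P₁ = 3.67×8.314×296/338 = 26.7 L.
Isochoric: V stays 26.7 L; P/T = const ⇒ T₂ = 785 K, P₂ = 896 kPa.
W = 0 (no volume change).
ΔU = nCvΔT = 3.67×33.3×(785−296) = 59600 J.
Q = ΔU = 59600 J.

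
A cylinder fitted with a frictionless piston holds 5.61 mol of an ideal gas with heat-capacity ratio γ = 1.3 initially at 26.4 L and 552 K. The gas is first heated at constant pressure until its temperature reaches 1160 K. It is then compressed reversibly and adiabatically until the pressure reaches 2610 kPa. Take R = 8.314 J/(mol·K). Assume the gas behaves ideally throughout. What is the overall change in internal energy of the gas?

141000 J

P₁ = nRT₁/V₁ = 5.61×8.314×552/26.4 = 975 kPa.
Step 1 — Isobaric: P stays 975 kPa; V/T = const ⇒ T₂ = 1160 K, V₂ = 55.5 L.
W = PΔV = 975×(55.5−26.4) kPa·L = 28400 J.
ΔU = nCvΔT = 5.61×27.7×(1160−552) = 94500 J.
Q = ΔU + W = nCpΔT = 123000 J.
State after step 1: P = 975 kPa, V = 55.5 L, T = 1160 K.
Step 2 — Adiabatic: T₂/T₁ = (P₂/P₁)^((γ−1)/γ) ⇒ T₂ = 1160×(2.68)^0.231 = 1460 K; V₂ = 26.0 L.
ΔU = nCvΔT = 5.61×27.7×(1460−1160) = 46000 J.
Q = 0 for an adiabatic process, so W = −ΔU = -46000 J.
Net over both steps: W = -17600 J, Q = 123000 J, ΔU = 141000 J.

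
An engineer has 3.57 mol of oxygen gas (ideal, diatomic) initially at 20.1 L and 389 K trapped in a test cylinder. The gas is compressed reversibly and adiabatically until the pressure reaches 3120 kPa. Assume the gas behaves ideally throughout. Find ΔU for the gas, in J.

P₁ = nRT₁/V₁ = 3.57×8.314×389/20.1 = 574 kPa.
Adiabatic: T₂/T₁ = (P₂/P₁)^((γ−1)/γ) ⇒ T₂ = 389×(5.43)^0.286 = 631 K; V₂ = 6.00 L.
For an ideal gas ΔU = nCvΔT with Cv = (5/2)R = 20.8 J/(mol·K).
ΔU = 3.57×20.8×(631−389) = 17900 J.

17900 J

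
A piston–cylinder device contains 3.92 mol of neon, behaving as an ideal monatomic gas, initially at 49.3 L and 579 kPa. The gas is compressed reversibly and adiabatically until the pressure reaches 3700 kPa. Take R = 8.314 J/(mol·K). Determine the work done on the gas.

47100 J

T₁ = P₁V₁/(nR) = 579×49.3/(3.92×8.314) = 876 K.
Adiabatic: T₂/T₁ = (P₂/P₁)^((γ−1)/γ) ⇒ T₂ = 876×(6.39)^0.400 = 1840 K; V₂ = 16.2 L.
ΔU = nCvΔT = 3.92×12.5×(1840−876) = 47100 J.
Q = 0 for an adiabatic process, so W = −ΔU = -47100 J.
Work done on the gas = −W_by = 47100 J.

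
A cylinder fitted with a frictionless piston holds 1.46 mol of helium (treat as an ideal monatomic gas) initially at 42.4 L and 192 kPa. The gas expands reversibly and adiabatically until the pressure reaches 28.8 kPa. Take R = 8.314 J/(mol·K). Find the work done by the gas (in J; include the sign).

T₁ = P₁V₁/(nR) = 192×42.4/(1.46×8.314) = 671 K.
Adiabatic: T₂/T₁ = (P₂/P₁)^((γ−1)/γ) ⇒ T₂ = 671×(0.150)^0.400 = 314 K; V₂ = 132 L.
ΔU = nCvΔT = 1.46×12.5×(314−671) = -6490 J.
Q = 0 for an adiabatic process, so W = −ΔU = 6490 J.

6490 J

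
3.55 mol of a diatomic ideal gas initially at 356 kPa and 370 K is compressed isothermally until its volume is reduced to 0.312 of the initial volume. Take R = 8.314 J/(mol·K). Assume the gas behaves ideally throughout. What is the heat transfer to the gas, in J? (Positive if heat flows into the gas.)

-12700 J

V₁ = nRT₁/P₁ = 3.55×8.314×370/356 = 30.7 L.
Isothermal: T stays 370 K; PV = const ⇒ V₂ = 9.57 L, P₂ = 1140 kPa.
ΔU = 0 (ideal gas, T constant).
W = nRT ln(V₂/V₁) = 3.55×8.314×370×ln(0.312) = -12700 J.
Q = ΔU + W = -12700 J.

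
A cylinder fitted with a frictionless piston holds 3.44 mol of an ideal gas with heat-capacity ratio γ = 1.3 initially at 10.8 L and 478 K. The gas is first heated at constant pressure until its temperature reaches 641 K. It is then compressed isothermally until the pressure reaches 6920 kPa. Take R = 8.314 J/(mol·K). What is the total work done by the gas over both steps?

P₁ = nRT₁/V₁ = 3.44×8.314×478/10.8 = 1270 kPa.
Step 1 — Isobaric: P stays 1270 kPa; V/T = const ⇒ T₂ = 641 K, V₂ = 14.5 L.
W = PΔV = 1270×(14.5−10.8) kPa·L = 4660 J.
ΔU = nCvΔT = 3.44×27.7×(641−478) = 15500 J.
Q = ΔU + W = nCpΔT = 20200 J.
State after step 1: P = 1270 kPa, V = 14.5 L, T = 641 K.
Step 2 — Isothermal: T stays 641 K; PV = const ⇒ V₂ = 2.65 L, P₂ = 6920 kPa.
ΔU = 0 (ideal gas, T constant).
W = nRT ln(V₂/V₁) = 3.44×8.314×641×ln(0.183) = -31100 J.
Q = ΔU + W = -31100 J.
Net over both steps: W = -26500 J, Q = -10900 J, ΔU = 15500 J.

-26500 J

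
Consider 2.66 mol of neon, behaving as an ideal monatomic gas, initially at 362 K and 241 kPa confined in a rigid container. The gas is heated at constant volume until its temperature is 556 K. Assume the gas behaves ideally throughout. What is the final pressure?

V₁ = nRT₁/P₁ = 2.66×8.314×362/241 = 33.2 L.
Isochoric: V stays 33.2 L; P/T = const ⇒ T₂ = 556 K, P₂ = 370 kPa.

370 kPa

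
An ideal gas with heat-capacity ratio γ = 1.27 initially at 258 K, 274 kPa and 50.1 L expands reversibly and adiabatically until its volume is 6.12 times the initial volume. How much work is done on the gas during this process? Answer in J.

-19700 J

n = P₁V₁/(RT₁) = 274×50.1/(8.314×258) = 6.40 mol.
Adiabatic: TV^(γ−1) = const ⇒ T₂ = 258×(0.163)^0.270 = 158 K; PV^γ = const ⇒ P₂ = 27.5 kPa.
ΔU = nCvΔT = 6.40×30.8×(158−258) = -19700 J.
Q = 0 for an adiabatic process, so W = −ΔU = 19700 J.
Work done on the gas = −W_by = -19700 J.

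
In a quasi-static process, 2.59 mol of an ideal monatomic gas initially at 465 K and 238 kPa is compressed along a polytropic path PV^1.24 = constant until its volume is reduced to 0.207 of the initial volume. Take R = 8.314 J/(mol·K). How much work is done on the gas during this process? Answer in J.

19200 J

V₁ = nRT₁/P₁ = 2.59×8.314×465/238 = 42.1 L.
Polytropic n=1.24: T₂ = T₁(V₁/V₂)^(n−1) = 465×(4.83)^0.24 = 679 K; P₂ = P₁(V₁/V₂)^n = 1680 kPa.
W = (P₁V₁−P₂V₂)/(n−1) = (238×42.1−1680×8.71)/0.24 = -19200 J.
Work done on the gas = −W_by = 19200 J.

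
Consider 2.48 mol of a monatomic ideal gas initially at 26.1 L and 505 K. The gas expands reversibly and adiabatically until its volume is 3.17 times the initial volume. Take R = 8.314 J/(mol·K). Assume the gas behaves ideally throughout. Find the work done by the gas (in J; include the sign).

8380 J

P₁ = nRT₁/V₁ = 2.48×8.314×505/26.1 = 399 kPa.
Adiabatic: TV^(γ−1) = const ⇒ T₂ = 505×(0.315)^0.667 = 234 K; PV^γ = const ⇒ P₂ = 58.3 kPa.
ΔU = nCvΔT = 2.48×12.5×(234−505) = -8380 J.
Q = 0 for an adiabatic process, so W = −ΔU = 8380 J.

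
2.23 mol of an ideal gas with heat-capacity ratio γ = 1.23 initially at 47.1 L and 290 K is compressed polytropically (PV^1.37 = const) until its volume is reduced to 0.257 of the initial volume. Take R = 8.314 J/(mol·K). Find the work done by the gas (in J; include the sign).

-9490 J

P₁ = nRT₁/V₁ = 2.23×8.314×290/47.1 = 114 kPa.
Polytropic n=1.37: T₂ = T₁(V₁/V₂)^(n−1) = 290×(3.89)^0.37 = 479 K; P₂ = P₁(V₁/V₂)^n = 734 kPa.
W = (P₁V₁−P₂V₂)/(n−1) = (114×47.1−734×12.1)/0.37 = -9490 J.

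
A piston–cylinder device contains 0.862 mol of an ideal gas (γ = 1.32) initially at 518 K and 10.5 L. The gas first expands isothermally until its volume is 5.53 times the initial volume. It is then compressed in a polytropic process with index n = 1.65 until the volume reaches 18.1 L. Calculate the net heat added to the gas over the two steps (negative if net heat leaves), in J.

P₁ = nRT₁/V₁ = 0.862×8.314×518/10.5 = 354 kPa.
Step 1 — Isothermal: T stays 518 K; PV = const ⇒ V₂ = 58.1 L, P₂ = 63.9 kPa.
ΔU = 0 (ideal gas, T constant).
W = nRT ln(V₂/V₁) = 0.862×8.314×518×ln(5.53) = 6350 J.
Q = ΔU + W = 6350 J.
State after step 1: P = 63.9 kPa, V = 58.1 L, T = 518 K.
Step 2 — Polytropic n=1.65: T₂ = T₁(V₁/V₂)^(n−1) = 518×(3.21)^0.65 = 1110 K; P₂ = P₁(V₁/V₂)^n = 438 kPa.
W = (P₁V₁−P₂V₂)/(n−1) = (63.9×58.1−438×18.1)/0.65 = -6470 J.
ΔU = nCvΔT = 0.862×26.0×(1110−518) = 13100 J.
Q = ΔU + W = 6670 J.
Net over both steps: W = -124 J, Q = 13000 J, ΔU = 13100 J.

13000 J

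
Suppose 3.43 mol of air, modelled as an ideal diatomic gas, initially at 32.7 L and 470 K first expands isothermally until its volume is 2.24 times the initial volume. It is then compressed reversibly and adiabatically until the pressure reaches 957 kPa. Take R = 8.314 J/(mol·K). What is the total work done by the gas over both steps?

-9440 J

P₁ = nRT₁/V₁ = 3.43×8.314×470/32.7 = 410 kPa.
Step 1 — Isothermal: T stays 470 K; PV = const ⇒ V₂ = 73.2 L, P₂ = 183 kPa.
ΔU = 0 (ideal gas, T constant).
W = nRT ln(V₂/V₁) = 3.43×8.314×470×ln(2.24) = 10800 J.
Q = ΔU + W = 10800 J.
State after step 1: P = 183 kPa, V = 73.2 L, T = 470 K.
Step 2 — Adiabatic: T₂/T₁ = (P₂/P₁)^((γ−1)/γ) ⇒ T₂ = 470×(5.23)^0.286 = 754 K; V₂ = 22.5 L.
ΔU = nCvΔT = 3.43×20.8×(754−470) = 20200 J.
Q = 0 for an adiabatic process, so W = −ΔU = -20200 J.
Net over both steps: W = -9440 J, Q = 10800 J, ΔU = 20200 J.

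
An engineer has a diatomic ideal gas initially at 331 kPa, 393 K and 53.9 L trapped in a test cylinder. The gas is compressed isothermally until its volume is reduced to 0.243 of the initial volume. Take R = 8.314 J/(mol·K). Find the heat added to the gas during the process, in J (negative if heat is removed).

-25200 J

n = P₁V₁/(RT₁) = 331×53.9/(8.314×393) = 5.46 mol.
Isothermal: T stays 393 K; PV = const ⇒ V₂ = 13.1 L, P₂ = 1360 kPa.
ΔU = 0 (ideal gas, T constant).
W = nRT ln(V₂/V₁) = 5.46×8.314×393×ln(0.243) = -25200 J.
Q = ΔU + W = -25200 J.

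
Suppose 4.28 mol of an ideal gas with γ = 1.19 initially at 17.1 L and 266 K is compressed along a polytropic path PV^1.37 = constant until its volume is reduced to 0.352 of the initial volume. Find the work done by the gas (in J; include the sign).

-12100 J

P₁ = nRT₁/V₁ = 4.28×8.314×266/17.1 = 554 kPa.
Polytropic n=1.37: T₂ = T₁(V₁/V₂)^(n−1) = 266×(2.84)^0.37 = 391 K; P₂ = P₁(V₁/V₂)^n = 2310 kPa.
W = (P₁V₁−P₂V₂)/(n−1) = (554×17.1−2310×6.02)/0.37 = -12100 J.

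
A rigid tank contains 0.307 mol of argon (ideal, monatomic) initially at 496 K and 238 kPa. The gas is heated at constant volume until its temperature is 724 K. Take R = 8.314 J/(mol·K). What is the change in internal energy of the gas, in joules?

873 J

V₁ = nRT₁/P₁ = 0.307×8.314×496/238 = 5.32 L.
Isochoric: V stays 5.32 L; P/T = const ⇒ T₂ = 724 K, P₂ = 347 kPa.
For an ideal gas ΔU = nCvΔT with Cv = (3/2)R = 12.5 J/(mol·K).
ΔU = 0.307×12.5×(724−496) = 873 J.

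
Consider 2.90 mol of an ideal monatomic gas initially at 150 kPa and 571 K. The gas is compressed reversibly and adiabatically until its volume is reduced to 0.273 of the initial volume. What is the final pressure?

1310 kPa

V₁ = nRT₁/P₁ = 2.90×8.314×571/150 = 91.8 L.
Adiabatic: TV^(γ−1) = const ⇒ T₂ = 571×(3.66)^0.667 = 1360 K; PV^γ = const ⇒ P₂ = 1310 kPa.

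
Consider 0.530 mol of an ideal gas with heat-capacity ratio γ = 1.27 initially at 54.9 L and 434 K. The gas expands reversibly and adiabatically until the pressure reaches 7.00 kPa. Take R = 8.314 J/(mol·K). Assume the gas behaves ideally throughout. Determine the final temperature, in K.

309 K

P₁ = nRT₁/V₁ = 0.530×8.314×434/54.9 = 34.8 kPa.
Adiabatic: T₂/T₁ = (P₂/P₁)^((γ−1)/γ) ⇒ T₂ = 434×(0.201)^0.213 = 309 K; V₂ = 194 L.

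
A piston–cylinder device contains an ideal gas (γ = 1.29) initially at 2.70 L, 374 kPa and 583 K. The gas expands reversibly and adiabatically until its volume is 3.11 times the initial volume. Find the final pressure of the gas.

Adiabatic: TV^(γ−1) = const ⇒ T₂ = 583×(0.322)^0.290 = 420 K; PV^γ = const ⇒ P₂ = 86.5 kPa.

86.5 kPa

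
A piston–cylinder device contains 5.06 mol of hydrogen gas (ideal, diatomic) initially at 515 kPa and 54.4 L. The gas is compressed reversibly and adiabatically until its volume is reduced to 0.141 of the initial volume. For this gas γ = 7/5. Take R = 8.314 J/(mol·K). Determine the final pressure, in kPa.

T₁ = P₁V₁/(nR) = 515×54.4/(5.06×8.314) = 666 K.
Adiabatic: TV^(γ−1) = const ⇒ T₂ = 666×(7.09)^0.400 = 1460 K; PV^γ = const ⇒ P₂ = 8000 kPa.

8000 kPa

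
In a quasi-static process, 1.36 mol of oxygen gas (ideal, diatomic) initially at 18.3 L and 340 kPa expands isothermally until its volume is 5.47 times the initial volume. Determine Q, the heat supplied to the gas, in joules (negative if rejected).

10600 J

T₁ = P₁V₁/(nR) = 340×18.3/(1.36×8.314) = 550 K.
Isothermal: T stays 550 K; PV = const ⇒ V₂ = 100 L, P₂ = 62.2 kPa.
ΔU = 0 (ideal gas, T constant).
W = nRT ln(V₂/V₁) = 1.36×8.314×550×ln(5.47) = 10600 J.
Q = ΔU + W = 10600 J.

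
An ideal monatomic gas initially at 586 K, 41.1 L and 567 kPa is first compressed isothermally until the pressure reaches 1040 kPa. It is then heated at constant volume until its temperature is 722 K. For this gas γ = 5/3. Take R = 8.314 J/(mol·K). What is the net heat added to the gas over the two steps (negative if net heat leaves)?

n = P₁V₁/(RT₁) = 567×41.1/(8.314×586) = 4.78 mol.
Step 1 — Isothermal: T stays 586 K; PV = const ⇒ V₂ = 22.4 L, P₂ = 1040 kPa.
ΔU = 0 (ideal gas, T constant).
W = nRT ln(V₂/V₁) = 4.78×8.314×586×ln(0.545) = -14100 J.
Q = ΔU + W = -14100 J.
State after step 1: P = 1040 kPa, V = 22.4 L, T = 586 K.
Step 2 — Isochoric: V stays 22.4 L; P/T = const ⇒ T₂ = 722 K, P₂ = 1280 kPa.
W = 0 (no volume change).
ΔU = nCvΔT = 4.78×12.5×(722−586) = 8110 J.
Q = ΔU = 8110 J.
Net over both steps: W = -14100 J, Q = -6020 J, ΔU = 8110 J.

-6020 J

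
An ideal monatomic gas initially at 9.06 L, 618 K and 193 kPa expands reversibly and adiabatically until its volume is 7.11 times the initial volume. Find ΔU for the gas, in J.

n = P₁V₁/(RT₁) = 193×9.06/(8.314×618) = 0.340 mol.
Adiabatic: TV^(γ−1) = const ⇒ T₂ = 618×(0.141)^0.667 = 167 K; PV^γ = const ⇒ P₂ = 7.34 kPa.
For an ideal gas ΔU = nCvΔT with Cv = (3/2)R = 12.5 J/(mol·K).
ΔU = 0.340×12.5×(167−618) = -1910 J.

-1910 J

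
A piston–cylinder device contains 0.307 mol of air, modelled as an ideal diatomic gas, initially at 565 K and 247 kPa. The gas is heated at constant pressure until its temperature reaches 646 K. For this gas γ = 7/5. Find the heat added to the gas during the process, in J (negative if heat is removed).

V₁ = nRT₁/P₁ = 0.307×8.314×565/247 = 5.84 L.
Isobaric: P stays 247 kPa; V/T = const ⇒ T₂ = 646 K, V₂ = 6.68 L.
W = PΔV = 247×(6.68−5.84) kPa·L = 207 J.
ΔU = nCvΔT = 0.307×20.8×(646−565) = 517 J.
Q = ΔU + W = nCpΔT = 724 J.

724 J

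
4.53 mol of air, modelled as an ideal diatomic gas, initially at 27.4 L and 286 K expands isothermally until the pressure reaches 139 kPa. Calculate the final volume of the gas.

P₁ = nRT₁/V₁ = 4.53×8.314×286/27.4 = 393 kPa.
Isothermal: T stays 286 K; PV = const ⇒ V₂ = 77.5 L, P₂ = 139 kPa.

77.5 L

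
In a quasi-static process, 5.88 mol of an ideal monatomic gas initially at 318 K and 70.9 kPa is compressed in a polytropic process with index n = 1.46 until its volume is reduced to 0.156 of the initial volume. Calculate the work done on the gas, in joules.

V₁ = nRT₁/P₁ = 5.88×8.314×318/70.9 = 219 L.
Polytropic n=1.46: T₂ = T₁(V₁/V₂)^(n−1) = 318×(6.41)^0.46 = 747 K; P₂ = P₁(V₁/V₂)^n = 1070 kPa.
W = (P₁V₁−P₂V₂)/(n−1) = (70.9×219−1070×34.2)/0.46 = -45600 J.
Work done on the gas = −W_by = 45600 J.

45600 J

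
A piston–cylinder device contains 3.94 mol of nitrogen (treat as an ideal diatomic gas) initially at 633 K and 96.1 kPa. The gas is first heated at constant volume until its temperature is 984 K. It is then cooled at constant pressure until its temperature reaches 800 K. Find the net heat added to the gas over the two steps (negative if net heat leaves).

7650 J

V₁ = nRT₁/P₁ = 3.94×8.314×633/96.1 = 216 L.
Step 1 — Isochoric: V stays 216 L; P/T = const ⇒ T₂ = 984 K, P₂ = 149 kPa.
W = 0 (no volume change).
ΔU = nCvΔT = 3.94×20.8×(984−633) = 28700 J.
Q = ΔU = 28700 J.
State after step 1: P = 149 kPa, V = 216 L, T = 984 K.
Step 2 — Isobaric: P stays 149 kPa; V/T = const ⇒ T₂ = 800 K, V₂ = 175 L.
W = PΔV = 149×(175−216) kPa·L = -6030 J.
ΔU = nCvΔT = 3.94×20.8×(800−984) = -15100 J.
Q = ΔU + W = nCpΔT = -21100 J.
Net over both steps: W = -6030 J, Q = 7650 J, ΔU = 13700 J.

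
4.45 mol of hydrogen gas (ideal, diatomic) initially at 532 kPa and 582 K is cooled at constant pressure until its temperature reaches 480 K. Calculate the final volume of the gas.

33.4 L

V₁ = nRT₁/P₁ = 4.45×8.314×582/532 = 40.5 L.
Isobaric: P stays 532 kPa; V/T = const ⇒ T₂ = 480 K, V₂ = 33.4 L.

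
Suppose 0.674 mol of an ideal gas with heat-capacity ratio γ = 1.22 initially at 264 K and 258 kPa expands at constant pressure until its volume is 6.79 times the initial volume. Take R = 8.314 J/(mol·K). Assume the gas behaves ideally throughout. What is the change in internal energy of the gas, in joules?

V₁ = nRT₁/P₁ = 0.674×8.314×264/258 = 5.73 L.
Isobaric: P stays 258 kPa; V/T = const ⇒ T₂ = 1790 K, V₂ = 38.9 L.
For an ideal gas ΔU = nCvΔT with Cv = R/(γ−1) = 37.8 J/(mol·K).
ΔU = 0.674×37.8×(1790−264) = 38900 J.

38900 J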